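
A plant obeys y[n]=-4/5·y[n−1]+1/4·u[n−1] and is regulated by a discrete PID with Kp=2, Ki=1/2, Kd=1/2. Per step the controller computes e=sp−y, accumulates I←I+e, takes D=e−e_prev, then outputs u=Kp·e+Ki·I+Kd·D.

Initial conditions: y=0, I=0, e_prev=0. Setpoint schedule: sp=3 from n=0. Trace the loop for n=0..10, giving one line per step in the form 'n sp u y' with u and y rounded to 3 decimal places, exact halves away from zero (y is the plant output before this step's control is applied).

(exact arithmetic carried between steps; '≈' marks a value shown rounded to 6 d.p. or computed from one; I and e_prev carry over from the previous line; the table rounds u and y to 3 d.p., halves away from zero)
n=0: y=0, sp=3, e=sp−y=3; I=3, D=e−e_prev=3; u=2·3+1/2·3+1/2·3=9; next y=-4/5·0+1/4·9=2.25
n=1: y=2.25, sp=3, e=sp−y=0.75; I=3.75, D=e−e_prev=-2.25; u=2·0.75+1/2·3.75+1/2·(-2.25)=2.25; next y=-4/5·2.25+1/4·2.25=-1.2375
n=2: y=-1.2375, sp=3, e=sp−y=4.2375; I=7.9875, D=e−e_prev=3.4875; u=2·4.2375+1/2·7.9875+1/2·3.4875=14.2125; next y=-4/5·(-1.2375)+1/4·14.2125=4.543125
n=3: y=4.543125, sp=3, e=sp−y=-1.543125; I=6.444375, D=e−e_prev=-5.780625; u=2·(-1.543125)+1/2·6.444375+1/2·(-5.780625)=-2.754375; next y=-4/5·4.543125+1/4·(-2.754375)≈-4.323094
n=4: y≈-4.323094, sp=3, e=sp−y≈7.323094; I≈13.767469, D=e−e_prev≈8.866219; u=2·7.323094+1/2·13.767469+1/2·8.866219≈25.963031; next y=-4/5·(-4.323094)+1/4·25.963031≈9.949233
n=5: y≈9.949233, sp=3, e=sp−y≈-6.949233; I≈6.818236, D=e−e_prev≈-14.272327; u=2·(-6.949233)+1/2·6.818236+1/2·(-14.272327)≈-17.625511; next y=-4/5·9.949233+1/4·(-17.625511)≈-12.365764
n=6: y≈-12.365764, sp=3, e=sp−y≈15.365764; I≈22.184000, D=e−e_prev≈22.314997; u=2·15.365764+1/2·22.184000+1/2·22.314997≈52.981026; next y=-4/5·(-12.365764)+1/4·52.981026≈23.137868
n=7: y≈23.137868, sp=3, e=sp−y≈-20.137868; I≈2.046132, D=e−e_prev≈-35.503632; u=2·(-20.137868)+1/2·2.046132+1/2·(-35.503632)≈-57.004485; next y=-4/5·23.137868+1/4·(-57.004485)≈-32.761416
n=8: y≈-32.761416, sp=3, e=sp−y≈35.761416; I≈37.807548, D=e−e_prev≈55.899283; u=2·35.761416+1/2·37.807548+1/2·55.899283≈118.376247; next y=-4/5·(-32.761416)+1/4·118.376247≈55.803194
n=9: y≈55.803194, sp=3, e=sp−y≈-52.803194; I≈-14.995646, D=e−e_prev≈-88.564610; u=2·(-52.803194)+1/2·(-14.995646)+1/2·(-88.564610)≈-157.386516; next y=-4/5·55.803194+1/4·(-157.386516)≈-83.989184
n=10: y≈-83.989184, sp=3, e=sp−y≈86.989184; I≈71.993538, D=e−e_prev≈139.792378; u=2·86.989184+1/2·71.993538+1/2·139.792378≈279.871327; next y=-4/5·(-83.989184)+1/4·279.871327≈137.159179

0 3 9.000 0.000
1 3 2.250 2.250
2 3 14.213 -1.238
3 3 -2.754 4.543
4 3 25.963 -4.323
5 3 -17.626 9.949
6 3 52.981 -12.366
7 3 -57.004 23.138
8 3 118.376 -32.761
9 3 -157.387 55.803
10 3 279.871 -83.989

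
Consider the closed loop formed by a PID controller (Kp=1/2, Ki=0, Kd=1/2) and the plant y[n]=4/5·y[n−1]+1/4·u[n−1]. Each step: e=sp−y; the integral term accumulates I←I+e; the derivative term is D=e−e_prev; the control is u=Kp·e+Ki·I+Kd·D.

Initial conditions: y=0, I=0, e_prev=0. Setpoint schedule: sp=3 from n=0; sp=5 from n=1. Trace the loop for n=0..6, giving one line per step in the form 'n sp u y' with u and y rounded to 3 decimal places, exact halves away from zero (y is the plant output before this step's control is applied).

(exact arithmetic carried between steps; '≈' marks a value shown rounded to 6 d.p. or computed from one; I and e_prev carry over from the previous line; the table rounds u and y to 3 d.p., halves away from zero)
n=0: y=0, sp=3, e=sp−y=3; I=3, D=e−e_prev=3; u=1/2·3+0·3+1/2·3=3; next y=4/5·0+1/4·3=0.75
n=1: y=0.75, sp=5, e=sp−y=4.25; I=7.25, D=e−e_prev=1.25; u=1/2·4.25+0·7.25+1/2·1.25=2.75; next y=4/5·0.75+1/4·2.75=1.2875
n=2: y=1.2875, sp=5, e=sp−y=3.7125; I=10.9625, D=e−e_prev=-0.5375; u=1/2·3.7125+0·10.9625+1/2·(-0.5375)=1.5875; next y=4/5·1.2875+1/4·1.5875=1.426875
n=3: y=1.426875, sp=5, e=sp−y=3.573125; I=14.535625, D=e−e_prev=-0.139375; u=1/2·3.573125+0·14.535625+1/2·(-0.139375)=1.716875; next y=4/5·1.426875+1/4·1.716875≈1.570719
n=4: y≈1.570719, sp=5, e=sp−y≈3.429281; I≈17.964906, D=e−e_prev≈-0.143844; u=1/2·3.429281+0·17.964906+1/2·(-0.143844)≈1.642719; next y=4/5·1.570719+1/4·1.642719≈1.667255
n=5: y≈1.667255, sp=5, e=sp−y≈3.332745; I≈21.297652, D=e−e_prev≈-0.096536; u=1/2·3.332745+0·21.297652+1/2·(-0.096536)≈1.618105; next y=4/5·1.667255+1/4·1.618105≈1.738330
n=6: y≈1.738330, sp=5, e=sp−y≈3.261670; I≈24.559322, D=e−e_prev≈-0.071075; u=1/2·3.261670+0·24.559322+1/2·(-0.071075)≈1.595297; next y=4/5·1.738330+1/4·1.595297≈1.789488

0 3 3.000 0.000
1 5 2.750 0.750
2 5 1.588 1.288
3 5 1.717 1.427
4 5 1.643 1.571
5 5 1.618 1.667
6 5 1.595 1.738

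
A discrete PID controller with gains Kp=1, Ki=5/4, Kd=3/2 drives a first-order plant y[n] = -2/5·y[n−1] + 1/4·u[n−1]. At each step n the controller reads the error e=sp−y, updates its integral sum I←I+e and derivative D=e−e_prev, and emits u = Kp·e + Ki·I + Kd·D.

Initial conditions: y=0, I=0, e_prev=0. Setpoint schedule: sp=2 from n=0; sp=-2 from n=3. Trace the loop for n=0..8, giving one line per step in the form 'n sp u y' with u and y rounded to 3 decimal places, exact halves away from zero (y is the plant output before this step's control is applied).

(exact arithmetic carried between steps; '≈' marks a value shown rounded to 6 d.p. or computed from one; I and e_prev carry over from the previous line; the table rounds u and y to 3 d.p., halves away from zero)
n=0: y=0, sp=2, e=sp−y=2; I=2, D=e−e_prev=2; u=1·2+5/4·2+3/2·2=7.5; next y=-2/5·0+1/4·7.5=1.875
n=1: y=1.875, sp=2, e=sp−y=0.125; I=2.125, D=e−e_prev=-1.875; u=1·0.125+5/4·2.125+3/2·(-1.875)=-0.03125; next y=-2/5·1.875+1/4·(-0.03125)≈-0.757813
n=2: y≈-0.757813, sp=2, e=sp−y≈2.757813; I≈4.882813, D=e−e_prev≈2.632813; u=1·2.757813+5/4·4.882813+3/2·2.632813≈12.810547; next y=-2/5·(-0.757813)+1/4·12.810547≈3.505762
n=3: y≈3.505762, sp=-2, e=sp−y≈-5.505762; I≈-0.622949, D=e−e_prev≈-8.263574; u=1·(-5.505762)+5/4·(-0.622949)+3/2·(-8.263574)≈-18.679810; next y=-2/5·3.505762+1/4·(-18.679810)≈-6.072257
n=4: y≈-6.072257, sp=-2, e=sp−y≈4.072257; I≈3.449308, D=e−e_prev≈9.578019; u=1·4.072257+5/4·3.449308+3/2·9.578019≈22.750920; next y=-2/5·(-6.072257)+1/4·22.750920≈8.116633
n=5: y≈8.116633, sp=-2, e=sp−y≈-10.116633; I≈-6.667325, D=e−e_prev≈-14.188890; u=1·(-10.116633)+5/4·(-6.667325)+3/2·(-14.188890)≈-39.734124; next y=-2/5·8.116633+1/4·(-39.734124)≈-13.180184
n=6: y≈-13.180184, sp=-2, e=sp−y≈11.180184; I≈4.512859, D=e−e_prev≈21.296817; u=1·11.180184+5/4·4.512859+3/2·21.296817≈48.766484; next y=-2/5·(-13.180184)+1/4·48.766484≈17.463695
n=7: y≈17.463695, sp=-2, e=sp−y≈-19.463695; I≈-14.950835, D=e−e_prev≈-30.643879; u=1·(-19.463695)+5/4·(-14.950835)+3/2·(-30.643879)≈-84.118057; next y=-2/5·17.463695+1/4·(-84.118057)≈-28.014992
n=8: y≈-28.014992, sp=-2, e=sp−y≈26.014992; I≈11.064157, D=e−e_prev≈45.478687; u=1·26.014992+5/4·11.064157+3/2·45.478687≈108.063218; next y=-2/5·(-28.014992)+1/4·108.063218≈38.221801

0 2 7.500 0.000
1 2 -0.031 1.875
2 2 12.811 -0.758
3 -2 -18.680 3.506
4 -2 22.751 -6.072
5 -2 -39.734 8.117
6 -2 48.766 -13.180
7 -2 -84.118 17.464
8 -2 108.063 -28.015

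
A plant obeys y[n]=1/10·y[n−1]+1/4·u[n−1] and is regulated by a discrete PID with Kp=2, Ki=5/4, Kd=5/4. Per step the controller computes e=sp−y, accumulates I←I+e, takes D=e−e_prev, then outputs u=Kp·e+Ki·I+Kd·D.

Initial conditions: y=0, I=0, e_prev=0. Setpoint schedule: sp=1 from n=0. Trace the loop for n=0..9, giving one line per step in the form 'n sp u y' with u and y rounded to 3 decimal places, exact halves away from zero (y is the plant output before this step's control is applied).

0 1 4.500 0.000
1 1 -0.563 1.125
2 1 5.877 -0.028
3 1 -1.005 1.466
4 1 7.349 -0.105
5 1 -1.925 1.827
6 1 9.020 -0.299
7 1 -3.370 2.225
8 1 11.057 -0.620
9 1 -5.425 2.702

(exact arithmetic carried between steps; '≈' marks a value shown rounded to 6 d.p. or computed from one; I and e_prev carry over from the previous line; the table rounds u and y to 3 d.p., halves away from zero)
n=0: y=0, sp=1, e=sp−y=1; I=1, D=e−e_prev=1; u=2·1+5/4·1+5/4·1=4.5; next y=1/10·0+1/4·4.5=1.125
n=1: y=1.125, sp=1, e=sp−y=-0.125; I=0.875, D=e−e_prev=-1.125; u=2·(-0.125)+5/4·0.875+5/4·(-1.125)=-0.5625; next y=1/10·1.125+1/4·(-0.5625)=-0.028125
n=2: y=-0.028125, sp=1, e=sp−y=1.028125; I=1.903125, D=e−e_prev=1.153125; u=2·1.028125+5/4·1.903125+5/4·1.153125≈5.876563; next y=1/10·(-0.028125)+1/4·5.876563≈1.466328
n=3: y≈1.466328, sp=1, e=sp−y≈-0.466328; I≈1.436797, D=e−e_prev≈-1.494453; u=2·(-0.466328)+5/4·1.436797+5/4·(-1.494453)≈-1.004727; next y=1/10·1.466328+1/4·(-1.004727)≈-0.104549
n=4: y≈-0.104549, sp=1, e=sp−y≈1.104549; I≈2.541346, D=e−e_prev≈1.570877; u=2·1.104549+5/4·2.541346+5/4·1.570877≈7.349376; next y=1/10·(-0.104549)+1/4·7.349376≈1.826889
n=5: y≈1.826889, sp=1, e=sp−y≈-0.826889; I≈1.714457, D=e−e_prev≈-1.931438; u=2·(-0.826889)+5/4·1.714457+5/4·(-1.931438)≈-1.925005; next y=1/10·1.826889+1/4·(-1.925005)≈-0.298562
n=6: y≈-0.298562, sp=1, e=sp−y≈1.298562; I≈3.013019, D=e−e_prev≈2.125451; u=2·1.298562+5/4·3.013019+5/4·2.125451≈9.020213; next y=1/10·(-0.298562)+1/4·9.020213≈2.225197
n=7: y≈2.225197, sp=1, e=sp−y≈-1.225197; I≈1.787822, D=e−e_prev≈-2.523759; u=2·(-1.225197)+5/4·1.787822+5/4·(-2.523759)≈-3.370315; next y=1/10·2.225197+1/4·(-3.370315)≈-0.620059
n=8: y≈-0.620059, sp=1, e=sp−y≈1.620059; I≈3.407881, D=e−e_prev≈2.845256; u=2·1.620059+5/4·3.407881+5/4·2.845256≈11.056540; next y=1/10·(-0.620059)+1/4·11.056540≈2.702129
n=9: y≈2.702129, sp=1, e=sp−y≈-1.702129; I≈1.705752, D=e−e_prev≈-3.322188; u=2·(-1.702129)+5/4·1.705752+5/4·(-3.322188)≈-5.424803; next y=1/10·2.702129+1/4·(-5.424803)≈-1.085988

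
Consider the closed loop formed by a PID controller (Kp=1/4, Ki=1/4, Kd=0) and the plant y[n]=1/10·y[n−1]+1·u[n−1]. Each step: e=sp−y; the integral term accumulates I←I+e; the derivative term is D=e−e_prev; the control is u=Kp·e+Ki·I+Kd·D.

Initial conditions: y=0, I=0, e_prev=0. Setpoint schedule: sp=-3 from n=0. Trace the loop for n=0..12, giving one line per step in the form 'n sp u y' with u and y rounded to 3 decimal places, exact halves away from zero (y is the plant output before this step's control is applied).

0 -3 -1.500 0.000
1 -3 -1.500 -1.500
2 -3 -1.800 -1.650
3 -3 -1.980 -1.965
4 -3 -2.133 -2.177
5 -3 -2.252 -2.351
6 -3 -2.346 -2.487
7 -3 -2.420 -2.595
8 -3 -2.479 -2.680
9 -3 -2.526 -2.747
10 -3 -2.562 -2.800
11 -3 -2.591 -2.842
12 -3 -2.614 -2.875

(exact arithmetic carried between steps; '≈' marks a value shown rounded to 6 d.p. or computed from one; I and e_prev carry over from the previous line; the table rounds u and y to 3 d.p., halves away from zero)
n=0: y=0, sp=-3, e=sp−y=-3; I=-3, D=e−e_prev=-3; u=1/4·(-3)+1/4·(-3)+0·(-3)=-1.5; next y=1/10·0+1·(-1.5)=-1.5
n=1: y=-1.5, sp=-3, e=sp−y=-1.5; I=-4.5, D=e−e_prev=1.5; u=1/4·(-1.5)+1/4·(-4.5)+0·1.5=-1.5; next y=1/10·(-1.5)+1·(-1.5)=-1.65
n=2: y=-1.65, sp=-3, e=sp−y=-1.35; I=-5.85, D=e−e_prev=0.15; u=1/4·(-1.35)+1/4·(-5.85)+0·0.15=-1.8; next y=1/10·(-1.65)+1·(-1.8)=-1.965
n=3: y=-1.965, sp=-3, e=sp−y=-1.035; I=-6.885, D=e−e_prev=0.315; u=1/4·(-1.035)+1/4·(-6.885)+0·0.315=-1.98; next y=1/10·(-1.965)+1·(-1.98)=-2.1765
n=4: y=-2.1765, sp=-3, e=sp−y=-0.8235; I=-7.7085, D=e−e_prev=0.2115; u=1/4·(-0.8235)+1/4·(-7.7085)+0·0.2115=-2.133; next y=1/10·(-2.1765)+1·(-2.133)=-2.35065
n=5: y=-2.35065, sp=-3, e=sp−y=-0.64935; I=-8.35785, D=e−e_prev=0.17415; u=1/4·(-0.64935)+1/4·(-8.35785)+0·0.17415=-2.2518; next y=1/10·(-2.35065)+1·(-2.2518)=-2.486865
n=6: y=-2.486865, sp=-3, e=sp−y=-0.513135; I=-8.870985, D=e−e_prev=0.136215; u=1/4·(-0.513135)+1/4·(-8.870985)+0·0.136215=-2.34603; next y=1/10·(-2.486865)+1·(-2.34603)≈-2.594717
n=7: y≈-2.594717, sp=-3, e=sp−y≈-0.405284; I≈-9.276269, D=e−e_prev≈0.107852; u=1/4·(-0.405284)+1/4·(-9.276269)+0·0.107852≈-2.420388; next y=1/10·(-2.594717)+1·(-2.420388)≈-2.679860
n=8: y≈-2.679860, sp=-3, e=sp−y≈-0.320140; I≈-9.596409, D=e−e_prev≈0.085143; u=1/4·(-0.320140)+1/4·(-9.596409)+0·0.085143≈-2.479137; next y=1/10·(-2.679860)+1·(-2.479137)≈-2.747123
n=9: y≈-2.747123, sp=-3, e=sp−y≈-0.252877; I≈-9.849286, D=e−e_prev≈0.067264; u=1/4·(-0.252877)+1/4·(-9.849286)+0·0.067264≈-2.525541; next y=1/10·(-2.747123)+1·(-2.525541)≈-2.800253
n=10: y≈-2.800253, sp=-3, e=sp−y≈-0.199747; I≈-10.049033, D=e−e_prev≈0.053130; u=1/4·(-0.199747)+1/4·(-10.049033)+0·0.053130≈-2.562195; next y=1/10·(-2.800253)+1·(-2.562195)≈-2.842220
n=11: y≈-2.842220, sp=-3, e=sp−y≈-0.157780; I≈-10.206812, D=e−e_prev≈0.041967; u=1/4·(-0.157780)+1/4·(-10.206812)+0·0.041967≈-2.591148; next y=1/10·(-2.842220)+1·(-2.591148)≈-2.875370
n=12: y≈-2.875370, sp=-3, e=sp−y≈-0.124630; I≈-10.331442, D=e−e_prev≈0.033150; u=1/4·(-0.124630)+1/4·(-10.331442)+0·0.033150≈-2.614018; next y=1/10·(-2.875370)+1·(-2.614018)≈-2.901555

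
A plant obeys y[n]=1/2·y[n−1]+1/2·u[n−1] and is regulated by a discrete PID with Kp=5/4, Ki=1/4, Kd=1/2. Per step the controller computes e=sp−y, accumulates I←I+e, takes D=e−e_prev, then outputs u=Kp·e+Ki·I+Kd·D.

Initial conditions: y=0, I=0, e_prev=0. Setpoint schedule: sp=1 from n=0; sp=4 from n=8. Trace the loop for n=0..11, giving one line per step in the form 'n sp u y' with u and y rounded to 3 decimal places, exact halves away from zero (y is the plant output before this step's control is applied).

0 1 2.000 0.000
1 1 -0.250 1.000
2 1 1.500 0.375
3 1 0.219 0.938
4 1 1.234 0.578
5 1 0.504 0.906
6 1 1.094 0.705
7 1 0.678 0.899
8 4 7.022 0.789
9 4 0.036 3.905
10 4 5.487 1.971
11 4 1.511 3.729

(exact arithmetic carried between steps; '≈' marks a value shown rounded to 6 d.p. or computed from one; I and e_prev carry over from the previous line; the table rounds u and y to 3 d.p., halves away from zero)
n=0: y=0, sp=1, e=sp−y=1; I=1, D=e−e_prev=1; u=5/4·1+1/4·1+1/2·1=2; next y=1/2·0+1/2·2=1
n=1: y=1, sp=1, e=sp−y=0; I=1, D=e−e_prev=-1; u=5/4·0+1/4·1+1/2·(-1)=-0.25; next y=1/2·1+1/2·(-0.25)=0.375
n=2: y=0.375, sp=1, e=sp−y=0.625; I=1.625, D=e−e_prev=0.625; u=5/4·0.625+1/4·1.625+1/2·0.625=1.5; next y=1/2·0.375+1/2·1.5=0.9375
n=3: y=0.9375, sp=1, e=sp−y=0.0625; I=1.6875, D=e−e_prev=-0.5625; u=5/4·0.0625+1/4·1.6875+1/2·(-0.5625)=0.21875; next y=1/2·0.9375+1/2·0.21875=0.578125
n=4: y=0.578125, sp=1, e=sp−y=0.421875; I=2.109375, D=e−e_prev=0.359375; u=5/4·0.421875+1/4·2.109375+1/2·0.359375=1.234375; next y=1/2·0.578125+1/2·1.234375=0.90625
n=5: y=0.90625, sp=1, e=sp−y=0.09375; I=2.203125, D=e−e_prev=-0.328125; u=5/4·0.09375+1/4·2.203125+1/2·(-0.328125)≈0.503906; next y=1/2·0.90625+1/2·0.503906≈0.705078
n=6: y≈0.705078, sp=1, e=sp−y≈0.294922; I≈2.498047, D=e−e_prev≈0.201172; u=5/4·0.294922+1/4·2.498047+1/2·0.201172≈1.09375; next y=1/2·0.705078+1/2·1.09375≈0.899414
n=7: y≈0.899414, sp=1, e=sp−y≈0.100586; I≈2.598633, D=e−e_prev≈-0.194336; u=5/4·0.100586+1/4·2.598633+1/2·(-0.194336)≈0.678223; next y=1/2·0.899414+1/2·0.678223≈0.788818
n=8: y≈0.788818, sp=4, e=sp−y≈3.211182; I≈5.809814, D=e−e_prev≈3.110596; u=5/4·3.211182+1/4·5.809814+1/2·3.110596≈7.021729; next y=1/2·0.788818+1/2·7.021729≈3.905273
n=9: y≈3.905273, sp=4, e=sp−y≈0.094727; I≈5.904541, D=e−e_prev≈-3.116455; u=5/4·0.094727+1/4·5.904541+1/2·(-3.116455)≈0.036316; next y=1/2·3.905273+1/2·0.036316≈1.970795
n=10: y≈1.970795, sp=4, e=sp−y≈2.029205; I≈7.933746, D=e−e_prev≈1.934479; u=5/4·2.029205+1/4·7.933746+1/2·1.934479≈5.487183; next y=1/2·1.970795+1/2·5.487183≈3.728989
n=11: y≈3.728989, sp=4, e=sp−y≈0.271011; I≈8.204758, D=e−e_prev≈-1.758194; u=5/4·0.271011+1/4·8.204758+1/2·(-1.758194)≈1.510857; next y=1/2·3.728989+1/2·1.510857≈2.619923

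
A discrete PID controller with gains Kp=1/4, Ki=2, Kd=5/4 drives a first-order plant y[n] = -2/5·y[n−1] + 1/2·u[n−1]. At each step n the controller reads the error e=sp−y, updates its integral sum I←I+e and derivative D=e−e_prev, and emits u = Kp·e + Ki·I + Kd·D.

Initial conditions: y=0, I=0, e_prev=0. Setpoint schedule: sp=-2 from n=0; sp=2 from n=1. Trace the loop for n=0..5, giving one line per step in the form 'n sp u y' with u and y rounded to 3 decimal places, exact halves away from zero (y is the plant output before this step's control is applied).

0 -2 -7.000 0.000
1 2 17.750 -3.500
2 2 -28.838 10.275
3 2 72.644 -18.529
4 2 -140.221 43.734
5 2 313.822 -87.604

(exact arithmetic carried between steps; '≈' marks a value shown rounded to 6 d.p. or computed from one; I and e_prev carry over from the previous line; the table rounds u and y to 3 d.p., halves away from zero)
n=0: y=0, sp=-2, e=sp−y=-2; I=-2, D=e−e_prev=-2; u=1/4·(-2)+2·(-2)+5/4·(-2)=-7; next y=-2/5·0+1/2·(-7)=-3.5
n=1: y=-3.5, sp=2, e=sp−y=5.5; I=3.5, D=e−e_prev=7.5; u=1/4·5.5+2·3.5+5/4·7.5=17.75; next y=-2/5·(-3.5)+1/2·17.75=10.275
n=2: y=10.275, sp=2, e=sp−y=-8.275; I=-4.775, D=e−e_prev=-13.775; u=1/4·(-8.275)+2·(-4.775)+5/4·(-13.775)=-28.8375; next y=-2/5·10.275+1/2·(-28.8375)=-18.52875
n=3: y=-18.52875, sp=2, e=sp−y=20.52875; I=15.75375, D=e−e_prev=28.80375; u=1/4·20.52875+2·15.75375+5/4·28.80375=72.644375; next y=-2/5·(-18.52875)+1/2·72.644375≈43.733688
n=4: y≈43.733688, sp=2, e=sp−y≈-41.733688; I≈-25.979938, D=e−e_prev≈-62.262438; u=1/4·(-41.733688)+2·(-25.979938)+5/4·(-62.262438)≈-140.221344; next y=-2/5·43.733688+1/2·(-140.221344)≈-87.604147
n=5: y≈-87.604147, sp=2, e=sp−y≈89.604147; I≈63.624209, D=e−e_prev≈131.337834; u=1/4·89.604147+2·63.624209+5/4·131.337834≈313.821748; next y=-2/5·(-87.604147)+1/2·313.821748≈191.952533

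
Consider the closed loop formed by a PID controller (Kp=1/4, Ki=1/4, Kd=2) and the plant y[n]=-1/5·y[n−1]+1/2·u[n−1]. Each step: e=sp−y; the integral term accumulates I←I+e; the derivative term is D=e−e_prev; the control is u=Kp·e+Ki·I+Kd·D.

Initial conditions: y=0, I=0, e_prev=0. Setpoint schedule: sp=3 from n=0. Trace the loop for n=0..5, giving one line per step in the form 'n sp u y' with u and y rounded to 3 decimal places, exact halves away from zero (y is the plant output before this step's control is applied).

(exact arithmetic carried between steps; '≈' marks a value shown rounded to 6 d.p. or computed from one; I and e_prev carry over from the previous line; the table rounds u and y to 3 d.p., halves away from zero)
n=0: y=0, sp=3, e=sp−y=3; I=3, D=e−e_prev=3; u=1/4·3+1/4·3+2·3=7.5; next y=-1/5·0+1/2·7.5=3.75
n=1: y=3.75, sp=3, e=sp−y=-0.75; I=2.25, D=e−e_prev=-3.75; u=1/4·(-0.75)+1/4·2.25+2·(-3.75)=-7.125; next y=-1/5·3.75+1/2·(-7.125)=-4.3125
n=2: y=-4.3125, sp=3, e=sp−y=7.3125; I=9.5625, D=e−e_prev=8.0625; u=1/4·7.3125+1/4·9.5625+2·8.0625=20.34375; next y=-1/5·(-4.3125)+1/2·20.34375=11.034375
n=3: y=11.034375, sp=3, e=sp−y=-8.034375; I=1.528125, D=e−e_prev=-15.346875; u=1/4·(-8.034375)+1/4·1.528125+2·(-15.346875)≈-32.320313; next y=-1/5·11.034375+1/2·(-32.320313)≈-18.367031
n=4: y≈-18.367031, sp=3, e=sp−y≈21.367031; I≈22.895156, D=e−e_prev≈29.401406; u=1/4·21.367031+1/4·22.895156+2·29.401406≈69.868359; next y=-1/5·(-18.367031)+1/2·69.868359≈38.607586
n=5: y≈38.607586, sp=3, e=sp−y≈-35.607586; I≈-12.712430, D=e−e_prev≈-56.974617; u=1/4·(-35.607586)+1/4·(-12.712430)+2·(-56.974617)≈-126.029238; next y=-1/5·38.607586+1/2·(-126.029238)≈-70.736136

0 3 7.500 0.000
1 3 -7.125 3.750
2 3 20.344 -4.313
3 3 -32.320 11.034
4 3 69.868 -18.367
5 3 -126.029 38.608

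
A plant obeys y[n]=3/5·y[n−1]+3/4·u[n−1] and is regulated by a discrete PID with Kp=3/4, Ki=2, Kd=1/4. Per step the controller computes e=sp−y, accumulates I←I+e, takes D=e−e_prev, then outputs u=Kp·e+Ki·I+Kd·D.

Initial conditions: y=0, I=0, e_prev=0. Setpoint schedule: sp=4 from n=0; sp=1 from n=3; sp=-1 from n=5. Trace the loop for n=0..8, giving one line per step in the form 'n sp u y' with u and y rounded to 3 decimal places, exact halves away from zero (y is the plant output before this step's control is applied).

0 4 12.000 0.000
1 4 -8.000 9.000
2 4 13.050 -0.600
3 1 -19.233 9.428
4 1 21.756 -8.768
5 -1 -28.729 11.056
6 -1 30.522 -14.913
7 -1 -34.715 13.944
8 -1 37.453 -17.670

(exact arithmetic carried between steps; '≈' marks a value shown rounded to 6 d.p. or computed from one; I and e_prev carry over from the previous line; the table rounds u and y to 3 d.p., halves away from zero)
n=0: y=0, sp=4, e=sp−y=4; I=4, D=e−e_prev=4; u=3/4·4+2·4+1/4·4=12; next y=3/5·0+3/4·12=9
n=1: y=9, sp=4, e=sp−y=-5; I=-1, D=e−e_prev=-9; u=3/4·(-5)+2·(-1)+1/4·(-9)=-8; next y=3/5·9+3/4·(-8)=-0.6
n=2: y=-0.6, sp=4, e=sp−y=4.6; I=3.6, D=e−e_prev=9.6; u=3/4·4.6+2·3.6+1/4·9.6=13.05; next y=3/5·(-0.6)+3/4·13.05=9.4275
n=3: y=9.4275, sp=1, e=sp−y=-8.4275; I=-4.8275, D=e−e_prev=-13.0275; u=3/4·(-8.4275)+2·(-4.8275)+1/4·(-13.0275)=-19.2325; next y=3/5·9.4275+3/4·(-19.2325)=-8.767875
n=4: y=-8.767875, sp=1, e=sp−y=9.767875; I=4.940375, D=e−e_prev=18.195375; u=3/4·9.767875+2·4.940375+1/4·18.195375=21.7555; next y=3/5·(-8.767875)+3/4·21.7555=11.0559
n=5: y=11.0559, sp=-1, e=sp−y=-12.0559; I=-7.115525, D=e−e_prev=-21.823775; u=3/4·(-12.0559)+2·(-7.115525)+1/4·(-21.823775)≈-28.728919; next y=3/5·11.0559+3/4·(-28.728919)≈-14.913149
n=6: y≈-14.913149, sp=-1, e=sp−y≈13.913149; I≈6.797624, D=e−e_prev≈25.969049; u=3/4·13.913149+2·6.797624+1/4·25.969049≈30.522372; next y=3/5·(-14.913149)+3/4·30.522372≈13.943890
n=7: y≈13.943890, sp=-1, e=sp−y≈-14.943890; I≈-8.146266, D=e−e_prev≈-28.857039; u=3/4·(-14.943890)+2·(-8.146266)+1/4·(-28.857039)≈-34.714708; next y=3/5·13.943890+3/4·(-34.714708)≈-17.669697
n=8: y≈-17.669697, sp=-1, e=sp−y≈16.669697; I≈8.523432, D=e−e_prev≈31.613587; u=3/4·16.669697+2·8.523432+1/4·31.613587≈37.452533; next y=3/5·(-17.669697)+3/4·37.452533≈17.487582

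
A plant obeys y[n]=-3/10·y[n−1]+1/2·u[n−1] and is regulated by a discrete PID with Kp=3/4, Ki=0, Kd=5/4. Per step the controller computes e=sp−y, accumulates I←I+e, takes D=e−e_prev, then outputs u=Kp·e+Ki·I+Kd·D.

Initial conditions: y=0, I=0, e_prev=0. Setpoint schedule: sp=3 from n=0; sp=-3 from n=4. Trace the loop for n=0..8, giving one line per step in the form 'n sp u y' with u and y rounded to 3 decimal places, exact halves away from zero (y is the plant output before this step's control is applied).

0 3 6.000 0.000
1 3 -3.750 3.000
2 3 11.550 -2.775
3 3 -14.434 6.608
4 -3 16.908 -9.199
5 -3 -36.176 11.214
6 -3 54.671 -21.452
7 -3 -96.607 33.771
8 -3 156.834 -58.435

(exact arithmetic carried between steps; '≈' marks a value shown rounded to 6 d.p. or computed from one; I and e_prev carry over from the previous line; the table rounds u and y to 3 d.p., halves away from zero)
n=0: y=0, sp=3, e=sp−y=3; I=3, D=e−e_prev=3; u=3/4·3+0·3+5/4·3=6; next y=-3/10·0+1/2·6=3
n=1: y=3, sp=3, e=sp−y=0; I=3, D=e−e_prev=-3; u=3/4·0+0·3+5/4·(-3)=-3.75; next y=-3/10·3+1/2·(-3.75)=-2.775
n=2: y=-2.775, sp=3, e=sp−y=5.775; I=8.775, D=e−e_prev=5.775; u=3/4·5.775+0·8.775+5/4·5.775=11.55; next y=-3/10·(-2.775)+1/2·11.55=6.6075
n=3: y=6.6075, sp=3, e=sp−y=-3.6075; I=5.1675, D=e−e_prev=-9.3825; u=3/4·(-3.6075)+0·5.1675+5/4·(-9.3825)=-14.43375; next y=-3/10·6.6075+1/2·(-14.43375)=-9.199125
n=4: y=-9.199125, sp=-3, e=sp−y=6.199125; I=11.366625, D=e−e_prev=9.806625; u=3/4·6.199125+0·11.366625+5/4·9.806625=16.907625; next y=-3/10·(-9.199125)+1/2·16.907625=11.21355
n=5: y=11.21355, sp=-3, e=sp−y=-14.21355; I=-2.846925, D=e−e_prev=-20.412675; u=3/4·(-14.21355)+0·(-2.846925)+5/4·(-20.412675)≈-36.176006; next y=-3/10·11.21355+1/2·(-36.176006)≈-21.452068
n=6: y≈-21.452068, sp=-3, e=sp−y≈18.452068; I≈15.605143, D=e−e_prev≈32.665618; u=3/4·18.452068+0·15.605143+5/4·32.665618≈54.671074; next y=-3/10·(-21.452068)+1/2·54.671074≈33.771157
n=7: y≈33.771157, sp=-3, e=sp−y≈-36.771157; I≈-21.166014, D=e−e_prev≈-55.223225; u=3/4·(-36.771157)+0·(-21.166014)+5/4·(-55.223225)≈-96.607400; next y=-3/10·33.771157+1/2·(-96.607400)≈-58.435047
n=8: y≈-58.435047, sp=-3, e=sp−y≈55.435047; I≈34.269033, D=e−e_prev≈92.206204; u=3/4·55.435047+0·34.269033+5/4·92.206204≈156.834041; next y=-3/10·(-58.435047)+1/2·156.834041≈95.947535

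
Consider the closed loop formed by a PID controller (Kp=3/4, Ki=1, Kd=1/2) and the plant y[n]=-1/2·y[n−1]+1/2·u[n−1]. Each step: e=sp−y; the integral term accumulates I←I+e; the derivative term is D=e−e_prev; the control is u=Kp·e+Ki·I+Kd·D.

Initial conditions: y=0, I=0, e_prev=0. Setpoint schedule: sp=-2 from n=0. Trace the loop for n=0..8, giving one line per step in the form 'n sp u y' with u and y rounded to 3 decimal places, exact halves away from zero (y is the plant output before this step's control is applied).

0 -2 -4.500 0.000
1 -2 -0.438 -2.250
2 -2 -8.414 0.906
3 -2 2.782 -4.660
4 -2 -16.199 3.721
5 -2 13.053 -9.960
6 -2 -34.127 11.507
7 -2 40.328 -22.817
8 -2 -78.393 31.572

(exact arithmetic carried between steps; '≈' marks a value shown rounded to 6 d.p. or computed from one; I and e_prev carry over from the previous line; the table rounds u and y to 3 d.p., halves away from zero)
n=0: y=0, sp=-2, e=sp−y=-2; I=-2, D=e−e_prev=-2; u=3/4·(-2)+1·(-2)+1/2·(-2)=-4.5; next y=-1/2·0+1/2·(-4.5)=-2.25
n=1: y=-2.25, sp=-2, e=sp−y=0.25; I=-1.75, D=e−e_prev=2.25; u=3/4·0.25+1·(-1.75)+1/2·2.25=-0.4375; next y=-1/2·(-2.25)+1/2·(-0.4375)=0.90625
n=2: y=0.90625, sp=-2, e=sp−y=-2.90625; I=-4.65625, D=e−e_prev=-3.15625; u=3/4·(-2.90625)+1·(-4.65625)+1/2·(-3.15625)≈-8.414063; next y=-1/2·0.90625+1/2·(-8.414063)≈-4.660156
n=3: y≈-4.660156, sp=-2, e=sp−y≈2.660156; I≈-1.996094, D=e−e_prev≈5.566406; u=3/4·2.660156+1·(-1.996094)+1/2·5.566406≈2.782227; next y=-1/2·(-4.660156)+1/2·2.782227≈3.721191
n=4: y≈3.721191, sp=-2, e=sp−y≈-5.721191; I≈-7.717285, D=e−e_prev≈-8.381348; u=3/4·(-5.721191)+1·(-7.717285)+1/2·(-8.381348)≈-16.198853; next y=-1/2·3.721191+1/2·(-16.198853)≈-9.960022
n=5: y≈-9.960022, sp=-2, e=sp−y≈7.960022; I≈0.242737, D=e−e_prev≈13.681213; u=3/4·7.960022+1·0.242737+1/2·13.681213≈13.053360; next y=-1/2·(-9.960022)+1/2·13.053360≈11.506691
n=6: y≈11.506691, sp=-2, e=sp−y≈-13.506691; I≈-13.263954, D=e−e_prev≈-21.466713; u=3/4·(-13.506691)+1·(-13.263954)+1/2·(-21.466713)≈-34.127329; next y=-1/2·11.506691+1/2·(-34.127329)≈-22.817010
n=7: y≈-22.817010, sp=-2, e=sp−y≈20.817010; I≈7.553056, D=e−e_prev≈34.323701; u=3/4·20.817010+1·7.553056+1/2·34.323701≈40.327664; next y=-1/2·(-22.817010)+1/2·40.327664≈31.572337
n=8: y≈31.572337, sp=-2, e=sp−y≈-33.572337; I≈-26.019281, D=e−e_prev≈-54.389347; u=3/4·(-33.572337)+1·(-26.019281)+1/2·(-54.389347)≈-78.393207; next y=-1/2·31.572337+1/2·(-78.393207)≈-54.982772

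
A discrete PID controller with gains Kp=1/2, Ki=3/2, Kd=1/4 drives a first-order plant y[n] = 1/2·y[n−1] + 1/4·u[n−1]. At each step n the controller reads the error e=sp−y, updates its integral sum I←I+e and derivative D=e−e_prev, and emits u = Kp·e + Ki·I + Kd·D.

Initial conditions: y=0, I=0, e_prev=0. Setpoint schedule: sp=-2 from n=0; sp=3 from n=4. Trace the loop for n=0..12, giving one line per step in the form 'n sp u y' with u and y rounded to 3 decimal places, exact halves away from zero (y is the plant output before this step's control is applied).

0 -2 -4.500 0.000
1 -2 -4.469 -1.125
2 -2 -4.814 -1.680
3 -2 -4.615 -2.043
4 3 6.906 -2.176
5 3 7.054 0.639
6 3 8.050 2.083
7 3 7.602 3.054
8 3 6.923 3.428
9 3 6.337 3.445
10 3 5.985 3.307
11 3 5.844 3.150
12 3 5.836 3.036

(exact arithmetic carried between steps; '≈' marks a value shown rounded to 6 d.p. or computed from one; I and e_prev carry over from the previous line; the table rounds u and y to 3 d.p., halves away from zero)
n=0: y=0, sp=-2, e=sp−y=-2; I=-2, D=e−e_prev=-2; u=1/2·(-2)+3/2·(-2)+1/4·(-2)=-4.5; next y=1/2·0+1/4·(-4.5)=-1.125
n=1: y=-1.125, sp=-2, e=sp−y=-0.875; I=-2.875, D=e−e_prev=1.125; u=1/2·(-0.875)+3/2·(-2.875)+1/4·1.125=-4.46875; next y=1/2·(-1.125)+1/4·(-4.46875)≈-1.679688
n=2: y≈-1.679688, sp=-2, e=sp−y≈-0.320313; I≈-3.195313, D=e−e_prev≈0.554688; u=1/2·(-0.320313)+3/2·(-3.195313)+1/4·0.554688≈-4.814453; next y=1/2·(-1.679688)+1/4·(-4.814453)≈-2.043457
n=3: y≈-2.043457, sp=-2, e=sp−y≈0.043457; I≈-3.151855, D=e−e_prev≈0.363770; u=1/2·0.043457+3/2·(-3.151855)+1/4·0.363770≈-4.615112; next y=1/2·(-2.043457)+1/4·(-4.615112)≈-2.175507
n=4: y≈-2.175507, sp=3, e=sp−y≈5.175507; I≈2.023651, D=e−e_prev≈5.132050; u=1/2·5.175507+3/2·2.023651+1/4·5.132050≈6.906242; next y=1/2·(-2.175507)+1/4·6.906242≈0.638807
n=5: y≈0.638807, sp=3, e=sp−y≈2.361193; I≈4.384844, D=e−e_prev≈-2.814314; u=1/2·2.361193+3/2·4.384844+1/4·(-2.814314)≈7.054284; next y=1/2·0.638807+1/4·7.054284≈2.082975
n=6: y≈2.082975, sp=3, e=sp−y≈0.917025; I≈5.301869, D=e−e_prev≈-1.444167; u=1/2·0.917025+3/2·5.301869+1/4·(-1.444167)≈8.050275; next y=1/2·2.082975+1/4·8.050275≈3.054056
n=7: y≈3.054056, sp=3, e=sp−y≈-0.054056; I≈5.247813, D=e−e_prev≈-0.971081; u=1/2·(-0.054056)+3/2·5.247813+1/4·(-0.971081)≈7.601922; next y=1/2·3.054056+1/4·7.601922≈3.427508
n=8: y≈3.427508, sp=3, e=sp−y≈-0.427508; I≈4.820305, D=e−e_prev≈-0.373452; u=1/2·(-0.427508)+3/2·4.820305+1/4·(-0.373452)≈6.923340; next y=1/2·3.427508+1/4·6.923340≈3.444589
n=9: y≈3.444589, sp=3, e=sp−y≈-0.444589; I≈4.375716, D=e−e_prev≈-0.017081; u=1/2·(-0.444589)+3/2·4.375716+1/4·(-0.017081)≈6.337009; next y=1/2·3.444589+1/4·6.337009≈3.306547
n=10: y≈3.306547, sp=3, e=sp−y≈-0.306547; I≈4.069169, D=e−e_prev≈0.138042; u=1/2·(-0.306547)+3/2·4.069169+1/4·0.138042≈5.984991; next y=1/2·3.306547+1/4·5.984991≈3.149521
n=11: y≈3.149521, sp=3, e=sp−y≈-0.149521; I≈3.919648, D=e−e_prev≈0.157026; u=1/2·(-0.149521)+3/2·3.919648+1/4·0.157026≈5.843968; next y=1/2·3.149521+1/4·5.843968≈3.035752
n=12: y≈3.035752, sp=3, e=sp−y≈-0.035752; I≈3.883895, D=e−e_prev≈0.113769; u=1/2·(-0.035752)+3/2·3.883895+1/4·0.113769≈5.836409; next y=1/2·3.035752+1/4·5.836409≈2.976978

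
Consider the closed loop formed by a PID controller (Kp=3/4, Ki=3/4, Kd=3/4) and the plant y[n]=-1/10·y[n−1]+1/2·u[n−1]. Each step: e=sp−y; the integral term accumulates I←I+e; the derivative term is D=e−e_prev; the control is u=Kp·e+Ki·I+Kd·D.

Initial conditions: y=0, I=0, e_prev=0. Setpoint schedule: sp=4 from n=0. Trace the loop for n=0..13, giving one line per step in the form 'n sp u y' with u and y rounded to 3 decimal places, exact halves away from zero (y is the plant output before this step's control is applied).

(exact arithmetic carried between steps; '≈' marks a value shown rounded to 6 d.p. or computed from one; I and e_prev carry over from the previous line; the table rounds u and y to 3 d.p., halves away from zero)
n=0: y=0, sp=4, e=sp−y=4; I=4, D=e−e_prev=4; u=3/4·4+3/4·4+3/4·4=9; next y=-1/10·0+1/2·9=4.5
n=1: y=4.5, sp=4, e=sp−y=-0.5; I=3.5, D=e−e_prev=-4.5; u=3/4·(-0.5)+3/4·3.5+3/4·(-4.5)=-1.125; next y=-1/10·4.5+1/2·(-1.125)=-1.0125
n=2: y=-1.0125, sp=4, e=sp−y=5.0125; I=8.5125, D=e−e_prev=5.5125; u=3/4·5.0125+3/4·8.5125+3/4·5.5125=14.278125; next y=-1/10·(-1.0125)+1/2·14.278125≈7.240313
n=3: y≈7.240313, sp=4, e=sp−y≈-3.240313; I≈5.272188, D=e−e_prev≈-8.252813; u=3/4·(-3.240313)+3/4·5.272188+3/4·(-8.252813)≈-4.665703; next y=-1/10·7.240313+1/2·(-4.665703)≈-3.056883
n=4: y≈-3.056883, sp=4, e=sp−y≈7.056883; I≈12.329070, D=e−e_prev≈10.297195; u=3/4·7.056883+3/4·12.329070+3/4·10.297195≈22.262361; next y=-1/10·(-3.056883)+1/2·22.262361≈11.436869
n=5: y≈11.436869, sp=4, e=sp−y≈-7.436869; I≈4.892201, D=e−e_prev≈-14.493752; u=3/4·(-7.436869)+3/4·4.892201+3/4·(-14.493752)≈-12.778815; next y=-1/10·11.436869+1/2·(-12.778815)≈-7.533094
n=6: y≈-7.533094, sp=4, e=sp−y≈11.533094; I≈16.425296, D=e−e_prev≈18.969963; u=3/4·11.533094+3/4·16.425296+3/4·18.969963≈35.196265; next y=-1/10·(-7.533094)+1/2·35.196265≈18.351442
n=7: y≈18.351442, sp=4, e=sp−y≈-14.351442; I≈2.073854, D=e−e_prev≈-25.884536; u=3/4·(-14.351442)+3/4·2.073854+3/4·(-25.884536)≈-28.621593; next y=-1/10·18.351442+1/2·(-28.621593)≈-16.145941
n=8: y≈-16.145941, sp=4, e=sp−y≈20.145941; I≈22.219794, D=e−e_prev≈34.497382; u=3/4·20.145941+3/4·22.219794+3/4·34.497382≈57.647338; next y=-1/10·(-16.145941)+1/2·57.647338≈30.438263
n=9: y≈30.438263, sp=4, e=sp−y≈-26.438263; I≈-4.218469, D=e−e_prev≈-46.584204; u=3/4·(-26.438263)+3/4·(-4.218469)+3/4·(-46.584204)≈-57.930701; next y=-1/10·30.438263+1/2·(-57.930701)≈-32.009177
n=10: y≈-32.009177, sp=4, e=sp−y≈36.009177; I≈31.790708, D=e−e_prev≈62.447440; u=3/4·36.009177+3/4·31.790708+3/4·62.447440≈97.685494; next y=-1/10·(-32.009177)+1/2·97.685494≈52.043665
n=11: y≈52.043665, sp=4, e=sp−y≈-48.043665; I≈-16.252956, D=e−e_prev≈-84.052842; u=3/4·(-48.043665)+3/4·(-16.252956)+3/4·(-84.052842)≈-111.262097; next y=-1/10·52.043665+1/2·(-111.262097)≈-60.835415
n=12: y≈-60.835415, sp=4, e=sp−y≈64.835415; I≈48.582459, D=e−e_prev≈112.879080; u=3/4·64.835415+3/4·48.582459+3/4·112.879080≈169.722715; next y=-1/10·(-60.835415)+1/2·169.722715≈90.944899
n=13: y≈90.944899, sp=4, e=sp−y≈-86.944899; I≈-38.362440, D=e−e_prev≈-151.780314; u=3/4·(-86.944899)+3/4·(-38.362440)+3/4·(-151.780314)≈-207.815740; next y=-1/10·90.944899+1/2·(-207.815740)≈-113.002360

0 4 9.000 0.000
1 4 -1.125 4.500
2 4 14.278 -1.013
3 4 -4.666 7.240
4 4 22.262 -3.057
5 4 -12.779 11.437
6 4 35.196 -7.533
7 4 -28.622 18.351
8 4 57.647 -16.146
9 4 -57.931 30.438
10 4 97.685 -32.009
11 4 -111.262 52.044
12 4 169.723 -60.835
13 4 -207.816 90.945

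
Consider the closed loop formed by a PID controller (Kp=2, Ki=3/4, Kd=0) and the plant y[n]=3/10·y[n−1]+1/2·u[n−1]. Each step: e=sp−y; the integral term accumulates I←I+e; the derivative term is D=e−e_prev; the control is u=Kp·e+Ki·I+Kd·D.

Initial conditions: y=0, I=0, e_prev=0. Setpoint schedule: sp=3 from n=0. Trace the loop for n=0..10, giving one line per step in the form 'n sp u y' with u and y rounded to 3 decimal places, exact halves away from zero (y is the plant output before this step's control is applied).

(exact arithmetic carried between steps; '≈' marks a value shown rounded to 6 d.p. or computed from one; I and e_prev carry over from the previous line; the table rounds u and y to 3 d.p., halves away from zero)
n=0: y=0, sp=3, e=sp−y=3; I=3, D=e−e_prev=3; u=2·3+3/4·3+0·3=8.25; next y=3/10·0+1/2·8.25=4.125
n=1: y=4.125, sp=3, e=sp−y=-1.125; I=1.875, D=e−e_prev=-4.125; u=2·(-1.125)+3/4·1.875+0·(-4.125)=-0.84375; next y=3/10·4.125+1/2·(-0.84375)=0.815625
n=2: y=0.815625, sp=3, e=sp−y=2.184375; I=4.059375, D=e−e_prev=3.309375; u=2·2.184375+3/4·4.059375+0·3.309375≈7.413281; next y=3/10·0.815625+1/2·7.413281≈3.951328
n=3: y≈3.951328, sp=3, e=sp−y≈-0.951328; I≈3.108047, D=e−e_prev≈-3.135703; u=2·(-0.951328)+3/4·3.108047+0·(-3.135703)≈0.428379; next y=3/10·3.951328+1/2·0.428379≈1.399588
n=4: y≈1.399588, sp=3, e=sp−y≈1.600412; I≈4.708459, D=e−e_prev≈2.551740; u=2·1.600412+3/4·4.708459+0·2.551740≈6.732168; next y=3/10·1.399588+1/2·6.732168≈3.785961
n=5: y≈3.785961, sp=3, e=sp−y≈-0.785961; I≈3.922498, D=e−e_prev≈-2.386373; u=2·(-0.785961)+3/4·3.922498+0·(-2.386373)≈1.369953; next y=3/10·3.785961+1/2·1.369953≈1.820764
n=6: y≈1.820764, sp=3, e=sp−y≈1.179236; I≈5.101734, D=e−e_prev≈1.965196; u=2·1.179236+3/4·5.101734+0·1.965196≈6.184771; next y=3/10·1.820764+1/2·6.184771≈3.638615
n=7: y≈3.638615, sp=3, e=sp−y≈-0.638615; I≈4.463119, D=e−e_prev≈-1.817851; u=2·(-0.638615)+3/4·4.463119+0·(-1.817851)≈2.070109; next y=3/10·3.638615+1/2·2.070109≈2.126639
n=8: y≈2.126639, sp=3, e=sp−y≈0.873361; I≈5.336480, D=e−e_prev≈1.511976; u=2·0.873361+3/4·5.336480+0·1.511976≈5.749082; next y=3/10·2.126639+1/2·5.749082≈3.512533
n=9: y≈3.512533, sp=3, e=sp−y≈-0.512533; I≈4.823947, D=e−e_prev≈-1.385894; u=2·(-0.512533)+3/4·4.823947+0·(-1.385894)≈2.592895; next y=3/10·3.512533+1/2·2.592895≈2.350207
n=10: y≈2.350207, sp=3, e=sp−y≈0.649793; I≈5.473740, D=e−e_prev≈1.162325; u=2·0.649793+3/4·5.473740+0·1.162325≈5.404890; next y=3/10·2.350207+1/2·5.404890≈3.407507

0 3 8.250 0.000
1 3 -0.844 4.125
2 3 7.413 0.816
3 3 0.428 3.951
4 3 6.732 1.400
5 3 1.370 3.786
6 3 6.185 1.821
7 3 2.070 3.639
8 3 5.749 2.127
9 3 2.593 3.513
10 3 5.405 2.350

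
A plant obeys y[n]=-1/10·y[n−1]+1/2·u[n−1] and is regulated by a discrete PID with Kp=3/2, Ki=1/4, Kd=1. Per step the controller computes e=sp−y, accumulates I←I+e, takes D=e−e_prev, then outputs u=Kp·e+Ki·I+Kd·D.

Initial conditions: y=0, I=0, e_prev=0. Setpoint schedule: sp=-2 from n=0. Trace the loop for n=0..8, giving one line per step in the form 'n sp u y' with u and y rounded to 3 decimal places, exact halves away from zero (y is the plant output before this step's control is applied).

0 -2 -5.500 0.000
1 -2 3.563 -2.750
2 -2 -12.217 2.056
3 -2 14.594 -6.314
4 -2 -31.865 7.928
5 -2 47.693 -16.725
6 -2 -89.452 25.519
7 -2 146.104 -47.278
8 -2 -259.281 77.780

(exact arithmetic carried between steps; '≈' marks a value shown rounded to 6 d.p. or computed from one; I and e_prev carry over from the previous line; the table rounds u and y to 3 d.p., halves away from zero)
n=0: y=0, sp=-2, e=sp−y=-2; I=-2, D=e−e_prev=-2; u=3/2·(-2)+1/4·(-2)+1·(-2)=-5.5; next y=-1/10·0+1/2·(-5.5)=-2.75
n=1: y=-2.75, sp=-2, e=sp−y=0.75; I=-1.25, D=e−e_prev=2.75; u=3/2·0.75+1/4·(-1.25)+1·2.75=3.5625; next y=-1/10·(-2.75)+1/2·3.5625=2.05625
n=2: y=2.05625, sp=-2, e=sp−y=-4.05625; I=-5.30625, D=e−e_prev=-4.80625; u=3/2·(-4.05625)+1/4·(-5.30625)+1·(-4.80625)≈-12.217188; next y=-1/10·2.05625+1/2·(-12.217188)≈-6.314219
n=3: y≈-6.314219, sp=-2, e=sp−y≈4.314219; I≈-0.992031, D=e−e_prev≈8.370469; u=3/2·4.314219+1/4·(-0.992031)+1·8.370469≈14.593789; next y=-1/10·(-6.314219)+1/2·14.593789≈7.928316
n=4: y≈7.928316, sp=-2, e=sp−y≈-9.928316; I≈-10.920348, D=e−e_prev≈-14.242535; u=3/2·(-9.928316)+1/4·(-10.920348)+1·(-14.242535)≈-31.865097; next y=-1/10·7.928316+1/2·(-31.865097)≈-16.725380
n=5: y≈-16.725380, sp=-2, e=sp−y≈14.725380; I≈3.805032, D=e−e_prev≈24.653696; u=3/2·14.725380+1/4·3.805032+1·24.653696≈47.693024; next y=-1/10·(-16.725380)+1/2·47.693024≈25.519050
n=6: y≈25.519050, sp=-2, e=sp−y≈-27.519050; I≈-23.714018, D=e−e_prev≈-42.244430; u=3/2·(-27.519050)+1/4·(-23.714018)+1·(-42.244430)≈-89.451510; next y=-1/10·25.519050+1/2·(-89.451510)≈-47.277660
n=7: y≈-47.277660, sp=-2, e=sp−y≈45.277660; I≈21.563642, D=e−e_prev≈72.796710; u=3/2·45.277660+1/4·21.563642+1·72.796710≈146.104111; next y=-1/10·(-47.277660)+1/2·146.104111≈77.779821
n=8: y≈77.779821, sp=-2, e=sp−y≈-79.779821; I≈-58.216179, D=e−e_prev≈-125.057481; u=3/2·(-79.779821)+1/4·(-58.216179)+1·(-125.057481)≈-259.281258; next y=-1/10·77.779821+1/2·(-259.281258)≈-137.418611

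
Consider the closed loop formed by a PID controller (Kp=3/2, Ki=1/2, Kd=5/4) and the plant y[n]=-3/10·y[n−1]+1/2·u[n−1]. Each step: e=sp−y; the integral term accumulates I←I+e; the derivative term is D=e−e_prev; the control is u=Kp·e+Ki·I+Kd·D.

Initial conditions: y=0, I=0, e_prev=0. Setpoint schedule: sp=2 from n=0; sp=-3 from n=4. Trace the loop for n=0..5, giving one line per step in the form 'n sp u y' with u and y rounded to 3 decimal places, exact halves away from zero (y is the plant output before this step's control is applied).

0 2 6.500 0.000
1 2 -5.563 3.250
2 2 20.645 -3.756
3 2 -34.653 11.450
4 -3 68.065 -20.761
5 -3 -155.391 40.261

(exact arithmetic carried between steps; '≈' marks a value shown rounded to 6 d.p. or computed from one; I and e_prev carry over from the previous line; the table rounds u and y to 3 d.p., halves away from zero)
n=0: y=0, sp=2, e=sp−y=2; I=2, D=e−e_prev=2; u=3/2·2+1/2·2+5/4·2=6.5; next y=-3/10·0+1/2·6.5=3.25
n=1: y=3.25, sp=2, e=sp−y=-1.25; I=0.75, D=e−e_prev=-3.25; u=3/2·(-1.25)+1/2·0.75+5/4·(-3.25)=-5.5625; next y=-3/10·3.25+1/2·(-5.5625)=-3.75625
n=2: y=-3.75625, sp=2, e=sp−y=5.75625; I=6.50625, D=e−e_prev=7.00625; u=3/2·5.75625+1/2·6.50625+5/4·7.00625≈20.645313; next y=-3/10·(-3.75625)+1/2·20.645313≈11.449531
n=3: y≈11.449531, sp=2, e=sp−y≈-9.449531; I≈-2.943281, D=e−e_prev≈-15.205781; u=3/2·(-9.449531)+1/2·(-2.943281)+5/4·(-15.205781)≈-34.653164; next y=-3/10·11.449531+1/2·(-34.653164)≈-20.761441
n=4: y≈-20.761441, sp=-3, e=sp−y≈17.761441; I≈14.818160, D=e−e_prev≈27.210973; u=3/2·17.761441+1/2·14.818160+5/4·27.210973≈68.064958; next y=-3/10·(-20.761441)+1/2·68.064958≈40.260911
n=5: y≈40.260911, sp=-3, e=sp−y≈-43.260911; I≈-28.442751, D=e−e_prev≈-61.022353; u=3/2·(-43.260911)+1/2·(-28.442751)+5/4·(-61.022353)≈-155.390684; next y=-3/10·40.260911+1/2·(-155.390684)≈-89.773615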